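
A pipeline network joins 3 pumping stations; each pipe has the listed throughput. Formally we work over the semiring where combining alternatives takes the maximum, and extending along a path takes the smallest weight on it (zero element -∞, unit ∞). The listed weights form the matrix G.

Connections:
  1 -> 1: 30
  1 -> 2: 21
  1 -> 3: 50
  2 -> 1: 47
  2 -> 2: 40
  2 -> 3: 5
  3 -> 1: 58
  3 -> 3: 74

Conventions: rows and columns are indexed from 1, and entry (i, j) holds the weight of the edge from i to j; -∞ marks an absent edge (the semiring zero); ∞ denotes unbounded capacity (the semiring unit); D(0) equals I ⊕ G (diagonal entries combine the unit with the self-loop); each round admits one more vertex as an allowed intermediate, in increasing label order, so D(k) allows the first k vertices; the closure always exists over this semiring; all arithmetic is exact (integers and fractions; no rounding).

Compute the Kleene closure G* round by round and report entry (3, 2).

D(0):
  [∞, 21, 50]
  [47, ∞, 5]
  [58, -∞, ∞]
D(1):
  [∞, 21, 50]
  [47, ∞, 47]
  [58, 21, ∞]
D(2):
  [∞, 21, 50]
  [47, ∞, 47]
  [58, 21, ∞]
D(3):
  [∞, 21, 50]
  [47, ∞, 47]
  [58, 21, ∞]
Answer: G*[3][2] = 21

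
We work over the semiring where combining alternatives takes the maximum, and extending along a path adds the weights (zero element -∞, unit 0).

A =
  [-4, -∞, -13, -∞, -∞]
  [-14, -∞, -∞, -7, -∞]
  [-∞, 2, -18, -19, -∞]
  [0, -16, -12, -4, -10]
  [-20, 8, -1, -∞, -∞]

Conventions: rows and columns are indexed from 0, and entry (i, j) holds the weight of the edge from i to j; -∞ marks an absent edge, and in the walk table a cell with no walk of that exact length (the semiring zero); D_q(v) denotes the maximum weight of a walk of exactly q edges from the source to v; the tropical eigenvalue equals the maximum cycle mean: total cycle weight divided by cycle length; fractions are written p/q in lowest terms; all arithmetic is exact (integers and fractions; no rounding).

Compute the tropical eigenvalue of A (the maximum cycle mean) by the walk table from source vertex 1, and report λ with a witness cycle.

q=0: [-∞, 0, -∞, -∞, -∞]
q=1: [-14, -∞, -∞, -7, -∞]
q=2: [-7, -23, -19, -11, -17]
q=3: [-11, -9, -18, -15, -21]
q=4: [-15, -13, -22, -16, -25]
q=5: [-16, -17, -26, -20, -26]
Optimal cycle mean attained by: cycle 1->3->4->1, total (-7) + (-10) + 8, length 3.
Answer: λ = -3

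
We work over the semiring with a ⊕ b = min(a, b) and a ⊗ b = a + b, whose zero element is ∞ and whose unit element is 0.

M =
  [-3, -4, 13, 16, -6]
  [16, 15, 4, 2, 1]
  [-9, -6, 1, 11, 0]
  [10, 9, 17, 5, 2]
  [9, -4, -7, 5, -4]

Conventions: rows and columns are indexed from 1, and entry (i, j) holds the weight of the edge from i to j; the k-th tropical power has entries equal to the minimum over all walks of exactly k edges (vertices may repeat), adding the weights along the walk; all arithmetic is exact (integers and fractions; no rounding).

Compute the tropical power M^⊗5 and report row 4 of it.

M^⊗2:
  [-6, -10, -13, -2, -10]
  [-5, -3, -6, 6, -3]
  [-12, -13, -7, -4, -15]
  [7, -2, -5, 7, -2]
  [-16, -13, -11, -2, -8]
M^⊗3:
  [-22, -19, -17, -8, -14]
  [-15, -12, -10, -1, -11]
  [-16, -19, -22, -11, -19]
  [-14, -11, -9, 0, -6]
  [-20, -20, -15, -11, -22]
M^⊗4:
  [-26, -26, -21, -17, -28]
  [-19, -19, -18, -10, -21]
  [-31, -28, -26, -17, -23]
  [-18, -18, -13, -9, -20]
  [-24, -26, -29, -18, -26]
M^⊗5:
  [-30, -32, -35, -24, -32]
  [-27, -25, -28, -17, -25]
  [-35, -35, -30, -26, -37]
  [-22, -24, -27, -16, -24]
  [-38, -35, -33, -24, -30]
Answer: row 4 of M^⊗5 = [-22, -24, -27, -16, -24]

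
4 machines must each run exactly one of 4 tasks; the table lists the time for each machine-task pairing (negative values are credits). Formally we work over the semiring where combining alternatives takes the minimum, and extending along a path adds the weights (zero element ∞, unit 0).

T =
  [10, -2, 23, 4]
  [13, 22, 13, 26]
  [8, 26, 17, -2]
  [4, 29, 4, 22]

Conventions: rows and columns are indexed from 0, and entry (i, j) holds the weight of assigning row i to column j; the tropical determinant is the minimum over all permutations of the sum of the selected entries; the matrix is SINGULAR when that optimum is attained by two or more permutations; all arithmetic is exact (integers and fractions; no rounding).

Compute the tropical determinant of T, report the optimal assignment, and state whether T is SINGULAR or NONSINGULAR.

σ = (0, 1, 2, 3): 10 + 22 + 17 + 22 = 71
σ = (0, 1, 3, 2): 10 + 22 + (-2) + 4 = 34
σ = (0, 2, 1, 3): 10 + 13 + 26 + 22 = 71
σ = (0, 2, 3, 1): 10 + 13 + (-2) + 29 = 50
σ = (0, 3, 1, 2): 10 + 26 + 26 + 4 = 66
σ = (0, 3, 2, 1): 10 + 26 + 17 + 29 = 82
σ = (1, 0, 2, 3): (-2) + 13 + 17 + 22 = 50
σ = (1, 0, 3, 2): (-2) + 13 + (-2) + 4 = 13
σ = (1, 2, 0, 3): (-2) + 13 + 8 + 22 = 41
σ = (1, 2, 3, 0): (-2) + 13 + (-2) + 4 = 13
σ = (1, 3, 0, 2): (-2) + 26 + 8 + 4 = 36
σ = (1, 3, 2, 0): (-2) + 26 + 17 + 4 = 45
σ = (2, 0, 1, 3): 23 + 13 + 26 + 22 = 84
σ = (2, 0, 3, 1): 23 + 13 + (-2) + 29 = 63
σ = (2, 1, 0, 3): 23 + 22 + 8 + 22 = 75
σ = (2, 1, 3, 0): 23 + 22 + (-2) + 4 = 47
σ = (2, 3, 0, 1): 23 + 26 + 8 + 29 = 86
σ = (2, 3, 1, 0): 23 + 26 + 26 + 4 = 79
σ = (3, 0, 1, 2): 4 + 13 + 26 + 4 = 47
σ = (3, 0, 2, 1): 4 + 13 + 17 + 29 = 63
σ = (3, 1, 0, 2): 4 + 22 + 8 + 4 = 38
σ = (3, 1, 2, 0): 4 + 22 + 17 + 4 = 47
σ = (3, 2, 0, 1): 4 + 13 + 8 + 29 = 54
σ = (3, 2, 1, 0): 4 + 13 + 26 + 4 = 47
Optimal value attained by: σ = (1, 0, 3, 2).
Answer: det⊕(T) = 13; verdict: SINGULAR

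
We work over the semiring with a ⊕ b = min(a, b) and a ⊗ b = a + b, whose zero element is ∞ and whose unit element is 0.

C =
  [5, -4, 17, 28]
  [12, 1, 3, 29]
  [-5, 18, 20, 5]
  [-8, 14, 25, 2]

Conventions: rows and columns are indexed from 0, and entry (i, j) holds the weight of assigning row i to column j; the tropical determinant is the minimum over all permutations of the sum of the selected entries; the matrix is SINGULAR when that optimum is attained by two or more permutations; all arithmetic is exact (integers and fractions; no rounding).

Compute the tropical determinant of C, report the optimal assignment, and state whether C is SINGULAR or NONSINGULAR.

σ = (0, 1, 2, 3): 5 + 1 + 20 + 2 = 28
σ = (0, 1, 3, 2): 5 + 1 + 5 + 25 = 36
σ = (0, 2, 1, 3): 5 + 3 + 18 + 2 = 28
σ = (0, 2, 3, 1): 5 + 3 + 5 + 14 = 27
σ = (0, 3, 1, 2): 5 + 29 + 18 + 25 = 77
σ = (0, 3, 2, 1): 5 + 29 + 20 + 14 = 68
σ = (1, 0, 2, 3): (-4) + 12 + 20 + 2 = 30
σ = (1, 0, 3, 2): (-4) + 12 + 5 + 25 = 38
σ = (1, 2, 0, 3): (-4) + 3 + (-5) + 2 = -4
σ = (1, 2, 3, 0): (-4) + 3 + 5 + (-8) = -4
σ = (1, 3, 0, 2): (-4) + 29 + (-5) + 25 = 45
σ = (1, 3, 2, 0): (-4) + 29 + 20 + (-8) = 37
σ = (2, 0, 1, 3): 17 + 12 + 18 + 2 = 49
σ = (2, 0, 3, 1): 17 + 12 + 5 + 14 = 48
σ = (2, 1, 0, 3): 17 + 1 + (-5) + 2 = 15
σ = (2, 1, 3, 0): 17 + 1 + 5 + (-8) = 15
σ = (2, 3, 0, 1): 17 + 29 + (-5) + 14 = 55
σ = (2, 3, 1, 0): 17 + 29 + 18 + (-8) = 56
σ = (3, 0, 1, 2): 28 + 12 + 18 + 25 = 83
σ = (3, 0, 2, 1): 28 + 12 + 20 + 14 = 74
σ = (3, 1, 0, 2): 28 + 1 + (-5) + 25 = 49
σ = (3, 1, 2, 0): 28 + 1 + 20 + (-8) = 41
σ = (3, 2, 0, 1): 28 + 3 + (-5) + 14 = 40
σ = (3, 2, 1, 0): 28 + 3 + 18 + (-8) = 41
Optimal value attained by: σ = (1, 2, 0, 3).
Answer: det⊕(C) = -4; verdict: SINGULAR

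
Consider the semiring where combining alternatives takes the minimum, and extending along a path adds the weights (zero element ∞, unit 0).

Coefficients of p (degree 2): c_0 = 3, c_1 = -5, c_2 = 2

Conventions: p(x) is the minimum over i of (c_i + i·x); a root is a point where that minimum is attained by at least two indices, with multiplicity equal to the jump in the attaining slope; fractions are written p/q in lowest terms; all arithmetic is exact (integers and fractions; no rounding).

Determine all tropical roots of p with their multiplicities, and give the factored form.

hull edge (i=0, c=3) to (i=1, c=-5): slope -8, span 1
hull edge (i=1, c=-5) to (i=2, c=2): slope 7, span 1
Factored form: p(x) = 2 ⊗ (x ⊕ (-7)) ⊗ (x ⊕ 8)
Answer: roots = -7 (mult 1), 8 (mult 1)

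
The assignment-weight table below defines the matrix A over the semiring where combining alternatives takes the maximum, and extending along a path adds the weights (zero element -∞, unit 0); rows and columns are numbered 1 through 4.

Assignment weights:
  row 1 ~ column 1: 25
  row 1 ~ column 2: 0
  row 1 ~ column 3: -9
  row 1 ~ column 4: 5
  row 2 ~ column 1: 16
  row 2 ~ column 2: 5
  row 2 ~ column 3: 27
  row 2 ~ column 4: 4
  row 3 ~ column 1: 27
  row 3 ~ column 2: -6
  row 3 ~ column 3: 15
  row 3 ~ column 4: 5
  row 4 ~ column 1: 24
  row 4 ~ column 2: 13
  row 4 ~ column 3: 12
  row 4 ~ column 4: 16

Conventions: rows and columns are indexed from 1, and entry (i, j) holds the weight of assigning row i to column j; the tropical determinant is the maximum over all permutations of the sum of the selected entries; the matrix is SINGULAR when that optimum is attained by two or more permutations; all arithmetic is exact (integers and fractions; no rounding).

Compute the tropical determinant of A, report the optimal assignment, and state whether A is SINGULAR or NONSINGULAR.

σ = (1, 2, 3, 4): 25 + 5 + 15 + 16 = 61
σ = (1, 2, 4, 3): 25 + 5 + 5 + 12 = 47
σ = (1, 3, 2, 4): 25 + 27 + (-6) + 16 = 62
σ = (1, 3, 4, 2): 25 + 27 + 5 + 13 = 70
σ = (1, 4, 2, 3): 25 + 4 + (-6) + 12 = 35
σ = (1, 4, 3, 2): 25 + 4 + 15 + 13 = 57
σ = (2, 1, 3, 4): 0 + 16 + 15 + 16 = 47
σ = (2, 1, 4, 3): 0 + 16 + 5 + 12 = 33
σ = (2, 3, 1, 4): 0 + 27 + 27 + 16 = 70
σ = (2, 3, 4, 1): 0 + 27 + 5 + 24 = 56
σ = (2, 4, 1, 3): 0 + 4 + 27 + 12 = 43
σ = (2, 4, 3, 1): 0 + 4 + 15 + 24 = 43
σ = (3, 1, 2, 4): (-9) + 16 + (-6) + 16 = 17
σ = (3, 1, 4, 2): (-9) + 16 + 5 + 13 = 25
σ = (3, 2, 1, 4): (-9) + 5 + 27 + 16 = 39
σ = (3, 2, 4, 1): (-9) + 5 + 5 + 24 = 25
σ = (3, 4, 1, 2): (-9) + 4 + 27 + 13 = 35
σ = (3, 4, 2, 1): (-9) + 4 + (-6) + 24 = 13
σ = (4, 1, 2, 3): 5 + 16 + (-6) + 12 = 27
σ = (4, 1, 3, 2): 5 + 16 + 15 + 13 = 49
σ = (4, 2, 1, 3): 5 + 5 + 27 + 12 = 49
σ = (4, 2, 3, 1): 5 + 5 + 15 + 24 = 49
σ = (4, 3, 1, 2): 5 + 27 + 27 + 13 = 72
σ = (4, 3, 2, 1): 5 + 27 + (-6) + 24 = 50
Optimal value attained by: σ = (4, 3, 1, 2).
Answer: det⊕(A) = 72; verdict: NONSINGULAR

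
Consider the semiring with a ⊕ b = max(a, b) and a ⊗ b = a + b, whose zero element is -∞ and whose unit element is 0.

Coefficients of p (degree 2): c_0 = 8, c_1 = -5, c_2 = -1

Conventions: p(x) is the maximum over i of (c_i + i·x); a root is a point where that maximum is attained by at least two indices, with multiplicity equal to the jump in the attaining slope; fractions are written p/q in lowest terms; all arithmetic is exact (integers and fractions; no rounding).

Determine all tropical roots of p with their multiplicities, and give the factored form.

hull edge (i=0, c=8) to (i=2, c=-1): slope -9/2, span 2
Factored form: p(x) = -1 ⊗ (x ⊕ 9/2) ⊗ (x ⊕ 9/2)
Answer: roots = 9/2 (mult 2)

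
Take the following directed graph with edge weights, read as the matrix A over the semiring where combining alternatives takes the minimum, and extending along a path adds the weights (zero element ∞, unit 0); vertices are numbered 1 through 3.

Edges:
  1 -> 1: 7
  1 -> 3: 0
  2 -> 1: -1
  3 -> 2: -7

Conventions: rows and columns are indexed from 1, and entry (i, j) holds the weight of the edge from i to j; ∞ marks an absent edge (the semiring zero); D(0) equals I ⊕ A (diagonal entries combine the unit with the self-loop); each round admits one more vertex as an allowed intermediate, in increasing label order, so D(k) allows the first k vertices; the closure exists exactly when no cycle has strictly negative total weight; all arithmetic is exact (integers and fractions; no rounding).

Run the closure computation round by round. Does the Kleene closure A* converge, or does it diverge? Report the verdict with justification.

D(0):
  [0, ∞, 0]
  [-1, 0, ∞]
  [∞, -7, 0]
D(1):
  [0, ∞, 0]
  [-1, 0, -1]
  [∞, -7, 0]
Detection: at round 2, diagonal entry (3, 3) turns strictly negative.
Key observation: the cycle 3->2->1->3 has total weight (-7) + (-1) + 0, which is strictly negative.
Answer: DIVERGES — negative cycle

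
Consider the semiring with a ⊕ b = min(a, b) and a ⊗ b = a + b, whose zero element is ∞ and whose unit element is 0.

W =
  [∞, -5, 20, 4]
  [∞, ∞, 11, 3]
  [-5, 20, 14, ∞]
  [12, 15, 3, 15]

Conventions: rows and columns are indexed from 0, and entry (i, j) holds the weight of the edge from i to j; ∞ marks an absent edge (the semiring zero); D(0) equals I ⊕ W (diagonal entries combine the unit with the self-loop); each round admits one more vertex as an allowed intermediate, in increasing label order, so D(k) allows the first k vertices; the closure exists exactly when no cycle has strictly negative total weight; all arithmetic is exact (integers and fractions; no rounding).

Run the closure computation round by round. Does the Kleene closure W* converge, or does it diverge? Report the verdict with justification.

D(0):
  [0, -5, 20, 4]
  [∞, 0, 11, 3]
  [-5, 20, 0, ∞]
  [12, 15, 3, 0]
D(1):
  [0, -5, 20, 4]
  [∞, 0, 11, 3]
  [-5, -10, 0, -1]
  [12, 7, 3, 0]
D(2):
  [0, -5, 6, -2]
  [∞, 0, 11, 3]
  [-5, -10, 0, -7]
  [12, 7, 3, 0]
Detection: at round 3, diagonal entry (3, 3) turns strictly negative.
Key observation: the cycle 3->2->0->1->3 has total weight 3 + (-5) + (-5) + 3, which is strictly negative.
Answer: DIVERGES — negative cycle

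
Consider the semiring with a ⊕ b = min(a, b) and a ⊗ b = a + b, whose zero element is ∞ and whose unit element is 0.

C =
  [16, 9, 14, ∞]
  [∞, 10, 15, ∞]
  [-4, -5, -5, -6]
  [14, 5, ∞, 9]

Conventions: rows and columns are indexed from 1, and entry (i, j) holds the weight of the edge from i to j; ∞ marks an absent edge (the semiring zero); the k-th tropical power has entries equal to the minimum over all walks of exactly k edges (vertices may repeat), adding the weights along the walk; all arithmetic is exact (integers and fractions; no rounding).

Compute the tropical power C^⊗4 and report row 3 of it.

C^⊗2:
  [10, 9, 9, 8]
  [11, 10, 10, 9]
  [-9, -10, -10, -11]
  [23, 14, 20, 18]
C^⊗3:
  [5, 4, 4, 3]
  [6, 5, 5, 4]
  [-14, -15, -15, -16]
  [16, 15, 15, 14]
C^⊗4:
  [0, -1, -1, -2]
  [1, 0, 0, -1]
  [-19, -20, -20, -21]
  [11, 10, 10, 9]
Answer: row 3 of C^⊗4 = [-19, -20, -20, -21]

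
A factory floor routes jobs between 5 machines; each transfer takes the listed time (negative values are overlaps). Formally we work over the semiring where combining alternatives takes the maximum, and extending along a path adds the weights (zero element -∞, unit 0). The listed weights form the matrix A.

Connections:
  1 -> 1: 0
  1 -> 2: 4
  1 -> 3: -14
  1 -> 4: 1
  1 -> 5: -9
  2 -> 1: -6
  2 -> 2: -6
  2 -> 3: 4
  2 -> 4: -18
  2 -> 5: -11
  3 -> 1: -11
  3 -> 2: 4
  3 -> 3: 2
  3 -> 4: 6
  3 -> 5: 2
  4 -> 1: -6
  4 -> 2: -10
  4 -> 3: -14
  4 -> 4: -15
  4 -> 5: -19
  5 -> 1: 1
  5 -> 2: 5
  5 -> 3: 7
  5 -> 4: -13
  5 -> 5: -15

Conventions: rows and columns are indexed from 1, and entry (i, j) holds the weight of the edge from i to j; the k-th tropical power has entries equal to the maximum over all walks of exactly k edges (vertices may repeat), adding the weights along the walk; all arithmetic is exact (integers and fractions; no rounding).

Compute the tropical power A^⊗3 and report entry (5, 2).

A^⊗2:
  [0, 4, 8, 1, -7]
  [-6, 8, 6, 10, 6]
  [3, 7, 9, 8, 4]
  [-6, -2, -6, -5, -12]
  [1, 11, 9, 13, 9]
A^⊗3:
  [0, 12, 10, 14, 10]
  [7, 11, 13, 12, 8]
  [5, 13, 11, 15, 11]
  [-6, -2, 2, 0, -4]
  [10, 14, 16, 15, 11]
Key observation: the optimum is the walk 5->3->5->2, with weight 7 + 2 + 5 = 14.
Optimal value attained by: walk 5->3->5->2.
Answer: (A^⊗3)[5][2] = 14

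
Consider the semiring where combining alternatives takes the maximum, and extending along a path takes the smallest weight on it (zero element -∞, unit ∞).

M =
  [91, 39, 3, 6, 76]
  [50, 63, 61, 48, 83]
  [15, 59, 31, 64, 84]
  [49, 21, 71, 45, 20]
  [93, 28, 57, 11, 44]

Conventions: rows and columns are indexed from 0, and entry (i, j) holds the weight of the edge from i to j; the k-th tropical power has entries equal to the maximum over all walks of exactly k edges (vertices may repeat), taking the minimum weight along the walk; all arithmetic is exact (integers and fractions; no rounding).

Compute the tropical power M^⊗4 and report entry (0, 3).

M^⊗2:
  [91, 39, 57, 39, 76]
  [83, 63, 61, 61, 63]
  [84, 59, 64, 48, 59]
  [49, 59, 45, 64, 71]
  [91, 57, 44, 57, 76]
M^⊗3:
  [91, 57, 57, 57, 76]
  [83, 63, 61, 61, 76]
  [84, 59, 59, 64, 76]
  [71, 59, 64, 48, 59]
  [91, 57, 57, 48, 76]
M^⊗4:
  [91, 57, 57, 57, 76]
  [83, 63, 61, 61, 76]
  [84, 59, 64, 59, 76]
  [71, 59, 59, 64, 71]
  [91, 57, 57, 57, 76]
Key observation: the optimum is the walk 0->0->4->2->3, with weight 91 min 76 min 57 min 64 = 57.
Optimal value attained by: walk 0->0->4->2->3.
Answer: (M^⊗4)[0][3] = 57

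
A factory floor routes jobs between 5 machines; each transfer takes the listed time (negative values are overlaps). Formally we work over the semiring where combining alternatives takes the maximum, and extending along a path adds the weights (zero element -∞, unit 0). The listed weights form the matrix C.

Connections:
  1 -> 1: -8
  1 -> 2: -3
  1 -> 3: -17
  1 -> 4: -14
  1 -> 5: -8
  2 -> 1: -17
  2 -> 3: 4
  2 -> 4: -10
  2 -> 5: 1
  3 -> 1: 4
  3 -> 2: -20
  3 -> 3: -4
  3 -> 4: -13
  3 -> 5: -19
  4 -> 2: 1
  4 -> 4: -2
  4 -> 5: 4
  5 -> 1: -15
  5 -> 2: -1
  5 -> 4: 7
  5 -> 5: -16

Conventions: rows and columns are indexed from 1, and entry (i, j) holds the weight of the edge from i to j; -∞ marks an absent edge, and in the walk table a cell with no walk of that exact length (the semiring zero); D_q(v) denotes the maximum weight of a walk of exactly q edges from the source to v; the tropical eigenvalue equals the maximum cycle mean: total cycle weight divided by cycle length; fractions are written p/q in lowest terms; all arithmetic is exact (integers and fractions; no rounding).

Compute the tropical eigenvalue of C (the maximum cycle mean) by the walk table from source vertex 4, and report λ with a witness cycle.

q=0: [-∞, -∞, -∞, 0, -∞]
q=1: [-∞, 1, -∞, -2, 4]
q=2: [-11, 3, 5, 11, 2]
q=3: [9, 12, 7, 9, 15]
q=4: [11, 14, 16, 22, 13]
q=5: [20, 23, 18, 20, 26]
Optimal cycle mean attained by: cycle 4->5->4, total 4 + 7, length 2.
Answer: λ = 11/2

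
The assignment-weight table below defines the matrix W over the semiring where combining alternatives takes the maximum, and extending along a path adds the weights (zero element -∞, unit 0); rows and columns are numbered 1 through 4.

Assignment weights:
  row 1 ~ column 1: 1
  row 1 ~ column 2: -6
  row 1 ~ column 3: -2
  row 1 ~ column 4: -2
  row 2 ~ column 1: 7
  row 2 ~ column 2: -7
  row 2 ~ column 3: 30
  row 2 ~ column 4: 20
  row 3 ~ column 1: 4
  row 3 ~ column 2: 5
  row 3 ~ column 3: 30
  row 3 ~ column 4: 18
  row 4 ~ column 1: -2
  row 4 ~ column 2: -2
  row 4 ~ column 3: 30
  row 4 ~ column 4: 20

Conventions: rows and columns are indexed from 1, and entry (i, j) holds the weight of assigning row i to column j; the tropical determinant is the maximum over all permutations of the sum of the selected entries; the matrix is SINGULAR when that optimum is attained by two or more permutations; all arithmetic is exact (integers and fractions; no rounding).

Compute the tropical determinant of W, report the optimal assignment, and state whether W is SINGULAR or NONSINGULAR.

σ = (1, 2, 3, 4): 1 + (-7) + 30 + 20 = 44
σ = (1, 2, 4, 3): 1 + (-7) + 18 + 30 = 42
σ = (1, 3, 2, 4): 1 + 30 + 5 + 20 = 56
σ = (1, 3, 4, 2): 1 + 30 + 18 + (-2) = 47
σ = (1, 4, 2, 3): 1 + 20 + 5 + 30 = 56
σ = (1, 4, 3, 2): 1 + 20 + 30 + (-2) = 49
σ = (2, 1, 3, 4): (-6) + 7 + 30 + 20 = 51
σ = (2, 1, 4, 3): (-6) + 7 + 18 + 30 = 49
σ = (2, 3, 1, 4): (-6) + 30 + 4 + 20 = 48
σ = (2, 3, 4, 1): (-6) + 30 + 18 + (-2) = 40
σ = (2, 4, 1, 3): (-6) + 20 + 4 + 30 = 48
σ = (2, 4, 3, 1): (-6) + 20 + 30 + (-2) = 42
σ = (3, 1, 2, 4): (-2) + 7 + 5 + 20 = 30
σ = (3, 1, 4, 2): (-2) + 7 + 18 + (-2) = 21
σ = (3, 2, 1, 4): (-2) + (-7) + 4 + 20 = 15
σ = (3, 2, 4, 1): (-2) + (-7) + 18 + (-2) = 7
σ = (3, 4, 1, 2): (-2) + 20 + 4 + (-2) = 20
σ = (3, 4, 2, 1): (-2) + 20 + 5 + (-2) = 21
σ = (4, 1, 2, 3): (-2) + 7 + 5 + 30 = 40
σ = (4, 1, 3, 2): (-2) + 7 + 30 + (-2) = 33
σ = (4, 2, 1, 3): (-2) + (-7) + 4 + 30 = 25
σ = (4, 2, 3, 1): (-2) + (-7) + 30 + (-2) = 19
σ = (4, 3, 1, 2): (-2) + 30 + 4 + (-2) = 30
σ = (4, 3, 2, 1): (-2) + 30 + 5 + (-2) = 31
Optimal value attained by: σ = (1, 3, 2, 4).
Answer: det⊕(W) = 56; verdict: SINGULAR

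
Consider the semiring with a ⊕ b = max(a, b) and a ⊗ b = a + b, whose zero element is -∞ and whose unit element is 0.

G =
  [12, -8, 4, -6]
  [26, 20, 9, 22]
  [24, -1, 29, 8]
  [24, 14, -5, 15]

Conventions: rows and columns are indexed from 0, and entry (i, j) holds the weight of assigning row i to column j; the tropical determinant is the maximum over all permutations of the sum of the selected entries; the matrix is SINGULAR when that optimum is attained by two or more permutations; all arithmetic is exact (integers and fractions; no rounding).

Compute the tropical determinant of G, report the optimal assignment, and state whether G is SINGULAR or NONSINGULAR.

σ = (0, 1, 2, 3): 12 + 20 + 29 + 15 = 76
σ = (0, 1, 3, 2): 12 + 20 + 8 + (-5) = 35
σ = (0, 2, 1, 3): 12 + 9 + (-1) + 15 = 35
σ = (0, 2, 3, 1): 12 + 9 + 8 + 14 = 43
σ = (0, 3, 1, 2): 12 + 22 + (-1) + (-5) = 28
σ = (0, 3, 2, 1): 12 + 22 + 29 + 14 = 77
σ = (1, 0, 2, 3): (-8) + 26 + 29 + 15 = 62
σ = (1, 0, 3, 2): (-8) + 26 + 8 + (-5) = 21
σ = (1, 2, 0, 3): (-8) + 9 + 24 + 15 = 40
σ = (1, 2, 3, 0): (-8) + 9 + 8 + 24 = 33
σ = (1, 3, 0, 2): (-8) + 22 + 24 + (-5) = 33
σ = (1, 3, 2, 0): (-8) + 22 + 29 + 24 = 67
σ = (2, 0, 1, 3): 4 + 26 + (-1) + 15 = 44
σ = (2, 0, 3, 1): 4 + 26 + 8 + 14 = 52
σ = (2, 1, 0, 3): 4 + 20 + 24 + 15 = 63
σ = (2, 1, 3, 0): 4 + 20 + 8 + 24 = 56
σ = (2, 3, 0, 1): 4 + 22 + 24 + 14 = 64
σ = (2, 3, 1, 0): 4 + 22 + (-1) + 24 = 49
σ = (3, 0, 1, 2): (-6) + 26 + (-1) + (-5) = 14
σ = (3, 0, 2, 1): (-6) + 26 + 29 + 14 = 63
σ = (3, 1, 0, 2): (-6) + 20 + 24 + (-5) = 33
σ = (3, 1, 2, 0): (-6) + 20 + 29 + 24 = 67
σ = (3, 2, 0, 1): (-6) + 9 + 24 + 14 = 41
σ = (3, 2, 1, 0): (-6) + 9 + (-1) + 24 = 26
Optimal value attained by: σ = (0, 3, 2, 1).
Answer: det⊕(G) = 77; verdict: NONSINGULAR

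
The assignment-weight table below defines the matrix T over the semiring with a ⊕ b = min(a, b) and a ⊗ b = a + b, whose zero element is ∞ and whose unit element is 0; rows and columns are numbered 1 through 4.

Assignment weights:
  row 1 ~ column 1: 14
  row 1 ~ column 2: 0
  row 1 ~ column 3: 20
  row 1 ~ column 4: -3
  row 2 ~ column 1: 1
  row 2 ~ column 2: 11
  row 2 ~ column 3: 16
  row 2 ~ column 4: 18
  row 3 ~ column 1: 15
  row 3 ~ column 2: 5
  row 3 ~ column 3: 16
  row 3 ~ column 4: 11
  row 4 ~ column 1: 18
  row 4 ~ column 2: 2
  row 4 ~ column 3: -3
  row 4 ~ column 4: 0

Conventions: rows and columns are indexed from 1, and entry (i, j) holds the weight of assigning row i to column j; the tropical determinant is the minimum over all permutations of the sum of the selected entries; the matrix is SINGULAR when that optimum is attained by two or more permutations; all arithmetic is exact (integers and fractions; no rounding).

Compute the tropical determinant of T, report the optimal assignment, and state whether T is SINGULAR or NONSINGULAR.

σ = (1, 2, 3, 4): 14 + 11 + 16 + 0 = 41
σ = (1, 2, 4, 3): 14 + 11 + 11 + (-3) = 33
σ = (1, 3, 2, 4): 14 + 16 + 5 + 0 = 35
σ = (1, 3, 4, 2): 14 + 16 + 11 + 2 = 43
σ = (1, 4, 2, 3): 14 + 18 + 5 + (-3) = 34
σ = (1, 4, 3, 2): 14 + 18 + 16 + 2 = 50
σ = (2, 1, 3, 4): 0 + 1 + 16 + 0 = 17
σ = (2, 1, 4, 3): 0 + 1 + 11 + (-3) = 9
σ = (2, 3, 1, 4): 0 + 16 + 15 + 0 = 31
σ = (2, 3, 4, 1): 0 + 16 + 11 + 18 = 45
σ = (2, 4, 1, 3): 0 + 18 + 15 + (-3) = 30
σ = (2, 4, 3, 1): 0 + 18 + 16 + 18 = 52
σ = (3, 1, 2, 4): 20 + 1 + 5 + 0 = 26
σ = (3, 1, 4, 2): 20 + 1 + 11 + 2 = 34
σ = (3, 2, 1, 4): 20 + 11 + 15 + 0 = 46
σ = (3, 2, 4, 1): 20 + 11 + 11 + 18 = 60
σ = (3, 4, 1, 2): 20 + 18 + 15 + 2 = 55
σ = (3, 4, 2, 1): 20 + 18 + 5 + 18 = 61
σ = (4, 1, 2, 3): (-3) + 1 + 5 + (-3) = 0
σ = (4, 1, 3, 2): (-3) + 1 + 16 + 2 = 16
σ = (4, 2, 1, 3): (-3) + 11 + 15 + (-3) = 20
σ = (4, 2, 3, 1): (-3) + 11 + 16 + 18 = 42
σ = (4, 3, 1, 2): (-3) + 16 + 15 + 2 = 30
σ = (4, 3, 2, 1): (-3) + 16 + 5 + 18 = 36
Optimal value attained by: σ = (4, 1, 2, 3).
Answer: det⊕(T) = 0; verdict: NONSINGULAR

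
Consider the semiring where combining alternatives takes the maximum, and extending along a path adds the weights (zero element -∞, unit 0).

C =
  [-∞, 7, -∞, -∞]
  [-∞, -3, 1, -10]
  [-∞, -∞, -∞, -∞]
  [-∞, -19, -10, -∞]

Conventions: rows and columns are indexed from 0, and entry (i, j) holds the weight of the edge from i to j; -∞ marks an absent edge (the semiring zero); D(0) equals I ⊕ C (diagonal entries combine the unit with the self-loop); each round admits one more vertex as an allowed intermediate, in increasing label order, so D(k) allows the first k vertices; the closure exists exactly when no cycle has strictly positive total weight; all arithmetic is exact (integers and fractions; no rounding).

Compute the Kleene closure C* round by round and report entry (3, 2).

D(0):
  [0, 7, -∞, -∞]
  [-∞, 0, 1, -10]
  [-∞, -∞, 0, -∞]
  [-∞, -19, -10, 0]
D(1):
  [0, 7, -∞, -∞]
  [-∞, 0, 1, -10]
  [-∞, -∞, 0, -∞]
  [-∞, -19, -10, 0]
D(2):
  [0, 7, 8, -3]
  [-∞, 0, 1, -10]
  [-∞, -∞, 0, -∞]
  [-∞, -19, -10, 0]
D(3):
  [0, 7, 8, -3]
  [-∞, 0, 1, -10]
  [-∞, -∞, 0, -∞]
  [-∞, -19, -10, 0]
D(4):
  [0, 7, 8, -3]
  [-∞, 0, 1, -10]
  [-∞, -∞, 0, -∞]
  [-∞, -19, -10, 0]
Answer: C*[3][2] = -10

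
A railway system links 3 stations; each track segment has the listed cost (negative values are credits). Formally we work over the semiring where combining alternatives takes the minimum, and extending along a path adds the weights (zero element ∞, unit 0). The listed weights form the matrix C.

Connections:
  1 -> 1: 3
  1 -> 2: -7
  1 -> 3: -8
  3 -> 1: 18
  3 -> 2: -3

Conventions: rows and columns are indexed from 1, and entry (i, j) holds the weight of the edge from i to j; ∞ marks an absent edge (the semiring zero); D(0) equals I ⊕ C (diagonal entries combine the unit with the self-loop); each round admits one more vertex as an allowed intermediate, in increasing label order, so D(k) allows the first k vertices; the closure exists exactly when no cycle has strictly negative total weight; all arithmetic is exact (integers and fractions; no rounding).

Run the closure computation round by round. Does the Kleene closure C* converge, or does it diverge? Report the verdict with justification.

D(0):
  [0, -7, -8]
  [∞, 0, ∞]
  [18, -3, 0]
D(1):
  [0, -7, -8]
  [∞, 0, ∞]
  [18, -3, 0]
D(2):
  [0, -7, -8]
  [∞, 0, ∞]
  [18, -3, 0]
D(3):
  [0, -11, -8]
  [∞, 0, ∞]
  [18, -3, 0]
Key observation: every diagonal entry stays at the unit through all rounds, so no improving cycle exists.
Answer: CONVERGES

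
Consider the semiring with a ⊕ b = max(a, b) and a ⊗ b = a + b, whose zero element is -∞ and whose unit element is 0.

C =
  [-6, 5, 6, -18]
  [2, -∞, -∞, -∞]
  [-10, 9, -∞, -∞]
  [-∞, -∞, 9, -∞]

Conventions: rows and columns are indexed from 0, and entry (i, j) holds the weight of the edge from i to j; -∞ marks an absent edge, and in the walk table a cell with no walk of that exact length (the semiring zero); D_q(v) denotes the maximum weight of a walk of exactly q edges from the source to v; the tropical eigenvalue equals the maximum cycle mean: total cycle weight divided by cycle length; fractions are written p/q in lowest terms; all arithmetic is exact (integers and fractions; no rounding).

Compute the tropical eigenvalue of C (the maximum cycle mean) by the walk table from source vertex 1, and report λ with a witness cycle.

q=0: [-∞, 0, -∞, -∞]
q=1: [2, -∞, -∞, -∞]
q=2: [-4, 7, 8, -16]
q=3: [9, 17, 2, -22]
q=4: [19, 14, 15, -9]
Optimal cycle mean attained by: cycle 0->2->1->0, total 6 + 9 + 2, length 3.
Answer: λ = 17/3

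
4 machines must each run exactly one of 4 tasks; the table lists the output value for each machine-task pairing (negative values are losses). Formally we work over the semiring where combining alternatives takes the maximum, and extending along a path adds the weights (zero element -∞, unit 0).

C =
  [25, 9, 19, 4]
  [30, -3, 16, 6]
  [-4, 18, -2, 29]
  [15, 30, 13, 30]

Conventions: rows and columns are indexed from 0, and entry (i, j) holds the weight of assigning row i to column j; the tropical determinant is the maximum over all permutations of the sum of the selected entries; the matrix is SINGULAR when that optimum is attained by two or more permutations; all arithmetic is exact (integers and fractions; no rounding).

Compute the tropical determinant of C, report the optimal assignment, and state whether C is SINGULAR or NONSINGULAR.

σ = (0, 1, 2, 3): 25 + (-3) + (-2) + 30 = 50
σ = (0, 1, 3, 2): 25 + (-3) + 29 + 13 = 64
σ = (0, 2, 1, 3): 25 + 16 + 18 + 30 = 89
σ = (0, 2, 3, 1): 25 + 16 + 29 + 30 = 100
σ = (0, 3, 1, 2): 25 + 6 + 18 + 13 = 62
σ = (0, 3, 2, 1): 25 + 6 + (-2) + 30 = 59
σ = (1, 0, 2, 3): 9 + 30 + (-2) + 30 = 67
σ = (1, 0, 3, 2): 9 + 30 + 29 + 13 = 81
σ = (1, 2, 0, 3): 9 + 16 + (-4) + 30 = 51
σ = (1, 2, 3, 0): 9 + 16 + 29 + 15 = 69
σ = (1, 3, 0, 2): 9 + 6 + (-4) + 13 = 24
σ = (1, 3, 2, 0): 9 + 6 + (-2) + 15 = 28
σ = (2, 0, 1, 3): 19 + 30 + 18 + 30 = 97
σ = (2, 0, 3, 1): 19 + 30 + 29 + 30 = 108
σ = (2, 1, 0, 3): 19 + (-3) + (-4) + 30 = 42
σ = (2, 1, 3, 0): 19 + (-3) + 29 + 15 = 60
σ = (2, 3, 0, 1): 19 + 6 + (-4) + 30 = 51
σ = (2, 3, 1, 0): 19 + 6 + 18 + 15 = 58
σ = (3, 0, 1, 2): 4 + 30 + 18 + 13 = 65
σ = (3, 0, 2, 1): 4 + 30 + (-2) + 30 = 62
σ = (3, 1, 0, 2): 4 + (-3) + (-4) + 13 = 10
σ = (3, 1, 2, 0): 4 + (-3) + (-2) + 15 = 14
σ = (3, 2, 0, 1): 4 + 16 + (-4) + 30 = 46
σ = (3, 2, 1, 0): 4 + 16 + 18 + 15 = 53
Optimal value attained by: σ = (2, 0, 3, 1).
Answer: det⊕(C) = 108; verdict: NONSINGULAR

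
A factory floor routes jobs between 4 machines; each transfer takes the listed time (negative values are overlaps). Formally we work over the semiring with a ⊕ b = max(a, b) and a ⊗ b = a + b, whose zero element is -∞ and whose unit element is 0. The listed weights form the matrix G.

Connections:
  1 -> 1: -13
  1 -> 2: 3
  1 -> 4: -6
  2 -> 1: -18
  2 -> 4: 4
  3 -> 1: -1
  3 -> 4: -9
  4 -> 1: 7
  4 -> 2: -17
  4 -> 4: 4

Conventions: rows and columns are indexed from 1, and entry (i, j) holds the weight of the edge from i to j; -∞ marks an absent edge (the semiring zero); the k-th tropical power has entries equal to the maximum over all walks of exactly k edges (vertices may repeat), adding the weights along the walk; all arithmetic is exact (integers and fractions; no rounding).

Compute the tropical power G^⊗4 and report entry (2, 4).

G^⊗2:
  [1, -10, -∞, 7]
  [11, -13, -∞, 8]
  [-2, 2, -∞, -5]
  [11, 10, -∞, 8]
G^⊗3:
  [14, 4, -∞, 11]
  [15, 14, -∞, 12]
  [2, 1, -∞, 6]
  [15, 14, -∞, 14]
G^⊗4:
  [18, 17, -∞, 15]
  [19, 18, -∞, 18]
  [13, 5, -∞, 10]
  [21, 18, -∞, 18]
Key observation: the optimum is the walk 2->4->1->2->4, with weight 4 + 7 + 3 + 4 = 18.
Optimal value attained by: walk 2->4->1->2->4.
Answer: (G^⊗4)[2][4] = 18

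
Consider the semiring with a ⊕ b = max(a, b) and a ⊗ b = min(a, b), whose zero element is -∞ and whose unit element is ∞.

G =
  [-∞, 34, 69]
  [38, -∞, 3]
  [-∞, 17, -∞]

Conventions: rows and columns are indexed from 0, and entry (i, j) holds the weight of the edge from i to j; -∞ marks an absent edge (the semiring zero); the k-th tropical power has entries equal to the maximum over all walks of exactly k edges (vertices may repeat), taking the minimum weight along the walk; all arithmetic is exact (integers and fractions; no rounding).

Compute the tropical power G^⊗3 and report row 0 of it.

G^⊗2:
  [34, 17, 3]
  [-∞, 34, 38]
  [17, -∞, 3]
G^⊗3:
  [17, 34, 34]
  [34, 17, 3]
  [-∞, 17, 17]
Answer: row 0 of G^⊗3 = [17, 34, 34]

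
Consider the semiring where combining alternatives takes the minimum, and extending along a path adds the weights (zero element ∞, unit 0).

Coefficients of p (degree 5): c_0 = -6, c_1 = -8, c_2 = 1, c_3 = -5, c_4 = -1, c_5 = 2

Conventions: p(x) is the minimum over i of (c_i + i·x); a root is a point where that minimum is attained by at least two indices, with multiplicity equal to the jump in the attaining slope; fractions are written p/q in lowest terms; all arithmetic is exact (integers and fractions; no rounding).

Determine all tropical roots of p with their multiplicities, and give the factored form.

hull edge (i=0, c=-6) to (i=1, c=-8): slope -2, span 1
hull edge (i=1, c=-8) to (i=3, c=-5): slope 3/2, span 2
hull edge (i=3, c=-5) to (i=5, c=2): slope 7/2, span 2
Factored form: p(x) = 2 ⊗ (x ⊕ (-7/2)) ⊗ (x ⊕ (-7/2)) ⊗ (x ⊕ (-3/2)) ⊗ (x ⊕ (-3/2)) ⊗ (x ⊕ 2)
Answer: roots = -7/2 (mult 2), -3/2 (mult 2), 2 (mult 1)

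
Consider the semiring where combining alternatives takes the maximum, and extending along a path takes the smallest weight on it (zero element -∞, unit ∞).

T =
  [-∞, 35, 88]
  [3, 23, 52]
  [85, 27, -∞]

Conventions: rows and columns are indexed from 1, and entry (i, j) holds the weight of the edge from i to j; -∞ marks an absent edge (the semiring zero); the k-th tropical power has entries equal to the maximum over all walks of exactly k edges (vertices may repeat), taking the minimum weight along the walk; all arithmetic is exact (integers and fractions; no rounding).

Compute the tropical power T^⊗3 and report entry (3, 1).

T^⊗2:
  [85, 27, 35]
  [52, 27, 23]
  [3, 35, 85]
T^⊗3:
  [35, 35, 85]
  [23, 35, 52]
  [85, 27, 35]
Key observation: the optimum is the walk 3->1->3->1, with weight 85 min 88 min 85 = 85.
Optimal value attained by: walk 3->1->3->1.
Answer: (T^⊗3)[3][1] = 85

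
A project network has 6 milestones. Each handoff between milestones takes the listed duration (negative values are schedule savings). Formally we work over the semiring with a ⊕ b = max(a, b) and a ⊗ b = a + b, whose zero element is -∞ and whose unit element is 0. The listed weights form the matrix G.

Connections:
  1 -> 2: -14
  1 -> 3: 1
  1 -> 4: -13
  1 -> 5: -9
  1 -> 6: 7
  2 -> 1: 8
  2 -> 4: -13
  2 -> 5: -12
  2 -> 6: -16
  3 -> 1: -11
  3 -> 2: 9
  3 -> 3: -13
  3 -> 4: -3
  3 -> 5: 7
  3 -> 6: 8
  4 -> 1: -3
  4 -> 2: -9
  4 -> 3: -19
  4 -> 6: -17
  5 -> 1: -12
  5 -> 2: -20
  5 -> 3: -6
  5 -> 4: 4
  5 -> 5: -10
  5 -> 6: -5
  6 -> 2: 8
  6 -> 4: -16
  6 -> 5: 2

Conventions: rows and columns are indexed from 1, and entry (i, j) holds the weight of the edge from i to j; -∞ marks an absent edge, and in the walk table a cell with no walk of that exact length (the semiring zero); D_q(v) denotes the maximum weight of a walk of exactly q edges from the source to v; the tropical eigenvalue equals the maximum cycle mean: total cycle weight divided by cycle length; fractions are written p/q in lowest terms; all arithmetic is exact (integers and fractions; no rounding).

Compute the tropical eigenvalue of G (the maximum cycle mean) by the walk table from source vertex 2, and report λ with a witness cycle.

q=0: [-∞, 0, -∞, -∞, -∞, -∞]
q=1: [8, -∞, -∞, -13, -12, -16]
q=2: [-16, -6, 9, -5, -1, 15]
q=3: [2, 23, -4, 6, 17, 17]
q=4: [31, 25, 11, 21, 19, 12]
q=5: [33, 20, 32, 23, 22, 38]
q=6: [28, 46, 34, 29, 40, 40]
Optimal cycle mean attained by: cycle 1->6->2->1, total 7 + 8 + 8, length 3.
Answer: λ = 23/3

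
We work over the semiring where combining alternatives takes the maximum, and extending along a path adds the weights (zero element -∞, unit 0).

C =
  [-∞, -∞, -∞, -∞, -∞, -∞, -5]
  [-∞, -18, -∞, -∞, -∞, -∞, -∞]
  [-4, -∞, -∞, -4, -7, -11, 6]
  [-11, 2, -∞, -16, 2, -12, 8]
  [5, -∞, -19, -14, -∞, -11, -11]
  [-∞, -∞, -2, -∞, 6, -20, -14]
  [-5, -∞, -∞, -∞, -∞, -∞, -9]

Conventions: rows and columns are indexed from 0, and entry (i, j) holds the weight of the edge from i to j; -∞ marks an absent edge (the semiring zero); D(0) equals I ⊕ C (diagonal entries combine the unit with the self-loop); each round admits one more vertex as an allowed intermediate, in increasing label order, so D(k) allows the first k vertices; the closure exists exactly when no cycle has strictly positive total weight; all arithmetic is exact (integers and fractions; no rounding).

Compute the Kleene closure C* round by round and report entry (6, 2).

D(0):
  [0, -∞, -∞, -∞, -∞, -∞, -5]
  [-∞, 0, -∞, -∞, -∞, -∞, -∞]
  [-4, -∞, 0, -4, -7, -11, 6]
  [-11, 2, -∞, 0, 2, -12, 8]
  [5, -∞, -19, -14, 0, -11, -11]
  [-∞, -∞, -2, -∞, 6, 0, -14]
  [-5, -∞, -∞, -∞, -∞, -∞, 0]
D(1):
  [0, -∞, -∞, -∞, -∞, -∞, -5]
  [-∞, 0, -∞, -∞, -∞, -∞, -∞]
  [-4, -∞, 0, -4, -7, -11, 6]
  [-11, 2, -∞, 0, 2, -12, 8]
  [5, -∞, -19, -14, 0, -11, 0]
  [-∞, -∞, -2, -∞, 6, 0, -14]
  [-5, -∞, -∞, -∞, -∞, -∞, 0]
D(2):
  [0, -∞, -∞, -∞, -∞, -∞, -5]
  [-∞, 0, -∞, -∞, -∞, -∞, -∞]
  [-4, -∞, 0, -4, -7, -11, 6]
  [-11, 2, -∞, 0, 2, -12, 8]
  [5, -∞, -19, -14, 0, -11, 0]
  [-∞, -∞, -2, -∞, 6, 0, -14]
  [-5, -∞, -∞, -∞, -∞, -∞, 0]
D(3):
  [0, -∞, -∞, -∞, -∞, -∞, -5]
  [-∞, 0, -∞, -∞, -∞, -∞, -∞]
  [-4, -∞, 0, -4, -7, -11, 6]
  [-11, 2, -∞, 0, 2, -12, 8]
  [5, -∞, -19, -14, 0, -11, 0]
  [-6, -∞, -2, -6, 6, 0, 4]
  [-5, -∞, -∞, -∞, -∞, -∞, 0]
D(4):
  [0, -∞, -∞, -∞, -∞, -∞, -5]
  [-∞, 0, -∞, -∞, -∞, -∞, -∞]
  [-4, -2, 0, -4, -2, -11, 6]
  [-11, 2, -∞, 0, 2, -12, 8]
  [5, -12, -19, -14, 0, -11, 0]
  [-6, -4, -2, -6, 6, 0, 4]
  [-5, -∞, -∞, -∞, -∞, -∞, 0]
D(5):
  [0, -∞, -∞, -∞, -∞, -∞, -5]
  [-∞, 0, -∞, -∞, -∞, -∞, -∞]
  [3, -2, 0, -4, -2, -11, 6]
  [7, 2, -17, 0, 2, -9, 8]
  [5, -12, -19, -14, 0, -11, 0]
  [11, -4, -2, -6, 6, 0, 6]
  [-5, -∞, -∞, -∞, -∞, -∞, 0]
D(6):
  [0, -∞, -∞, -∞, -∞, -∞, -5]
  [-∞, 0, -∞, -∞, -∞, -∞, -∞]
  [3, -2, 0, -4, -2, -11, 6]
  [7, 2, -11, 0, 2, -9, 8]
  [5, -12, -13, -14, 0, -11, 0]
  [11, -4, -2, -6, 6, 0, 6]
  [-5, -∞, -∞, -∞, -∞, -∞, 0]
D(7):
  [0, -∞, -∞, -∞, -∞, -∞, -5]
  [-∞, 0, -∞, -∞, -∞, -∞, -∞]
  [3, -2, 0, -4, -2, -11, 6]
  [7, 2, -11, 0, 2, -9, 8]
  [5, -12, -13, -14, 0, -11, 0]
  [11, -4, -2, -6, 6, 0, 6]
  [-5, -∞, -∞, -∞, -∞, -∞, 0]
Answer: C*[6][2] = -∞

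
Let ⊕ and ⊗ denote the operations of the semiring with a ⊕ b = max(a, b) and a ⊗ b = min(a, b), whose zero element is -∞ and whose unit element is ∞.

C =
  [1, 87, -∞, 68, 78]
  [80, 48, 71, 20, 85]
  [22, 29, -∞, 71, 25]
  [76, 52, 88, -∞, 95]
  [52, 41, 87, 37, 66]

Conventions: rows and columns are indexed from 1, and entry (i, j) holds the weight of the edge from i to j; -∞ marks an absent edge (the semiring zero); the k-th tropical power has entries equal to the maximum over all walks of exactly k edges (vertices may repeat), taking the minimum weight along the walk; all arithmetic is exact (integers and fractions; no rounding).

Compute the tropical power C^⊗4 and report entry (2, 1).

C^⊗2:
  [80, 52, 78, 37, 85]
  [52, 80, 85, 71, 78]
  [71, 52, 71, 25, 71]
  [52, 76, 87, 71, 76]
  [52, 52, 66, 71, 66]
C^⊗3:
  [52, 80, 85, 71, 78]
  [80, 52, 78, 71, 80]
  [52, 71, 71, 71, 71]
  [76, 52, 76, 71, 76]
  [71, 52, 71, 66, 71]
C^⊗4:
  [80, 52, 78, 71, 80]
  [71, 80, 80, 71, 78]
  [71, 52, 71, 71, 71]
  [71, 76, 76, 71, 76]
  [66, 71, 71, 71, 71]
Key observation: the optimum is the walk 2->5->3->4->1, with weight 85 min 87 min 71 min 76 = 71.
Optimal value attained by: walk 2->5->3->4->1.
Answer: (C^⊗4)[2][1] = 71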